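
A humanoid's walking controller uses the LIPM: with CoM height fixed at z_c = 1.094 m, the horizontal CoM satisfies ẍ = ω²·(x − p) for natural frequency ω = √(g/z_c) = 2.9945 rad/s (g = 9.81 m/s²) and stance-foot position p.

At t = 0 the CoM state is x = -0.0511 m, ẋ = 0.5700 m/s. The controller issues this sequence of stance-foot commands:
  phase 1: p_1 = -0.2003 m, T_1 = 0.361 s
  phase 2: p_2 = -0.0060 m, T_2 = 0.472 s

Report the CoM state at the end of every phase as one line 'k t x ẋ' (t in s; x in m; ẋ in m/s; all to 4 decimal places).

1 0.3610 0.2932 1.5195
2 0.8330 1.6261 5.0392

phase 1: p=-0.2003, T=0.361, ωT=1.081014, cosh=1.643460, sinh=1.304209; start (x,ẋ)=(-0.051100, 0.570000) → end (x,ẋ)=(0.293159, 1.519466)
phase 2: p=-0.0060, T=0.472, ωT=1.413404, cosh=2.176618, sinh=1.933304; start (x,ẋ)=(0.293159, 1.519466) → end (x,ẋ)=(1.626150, 5.039211)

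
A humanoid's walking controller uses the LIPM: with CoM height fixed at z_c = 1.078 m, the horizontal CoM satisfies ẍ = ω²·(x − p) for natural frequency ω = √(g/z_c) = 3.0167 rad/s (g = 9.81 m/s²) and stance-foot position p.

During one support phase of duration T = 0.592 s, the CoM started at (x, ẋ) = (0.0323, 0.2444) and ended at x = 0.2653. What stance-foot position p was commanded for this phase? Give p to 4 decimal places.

p = 0.0332

ωT = 3.0167·0.592 = 1.785886; cosh(ωT) = 3.066257, sinh(ωT) = 2.898608
x(T) = p + (x₀−p)·cosh(ωT) + (ẋ₀/ω)·sinh(ωT) ⇒ p·(1 − cosh) = x(T) − x₀·cosh − (ẋ₀/ω)·sinh
numerator   = 0.2653 − (0.0323)·3.066257 − (0.2444/3.0167)·2.898608 = -0.068573
denominator = 1 − 3.066257 = -2.066257
p = -0.068573 / -2.066257 = 0.0332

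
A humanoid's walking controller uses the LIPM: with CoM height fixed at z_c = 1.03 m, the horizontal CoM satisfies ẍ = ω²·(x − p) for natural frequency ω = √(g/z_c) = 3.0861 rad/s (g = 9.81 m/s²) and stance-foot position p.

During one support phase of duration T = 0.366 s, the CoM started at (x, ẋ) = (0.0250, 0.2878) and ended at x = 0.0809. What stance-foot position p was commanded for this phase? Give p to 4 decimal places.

p = 0.1284

ωT = 3.0861·0.366 = 1.129513; cosh(ωT) = 1.708669, sinh(ωT) = 1.385479
x(T) = p + (x₀−p)·cosh(ωT) + (ẋ₀/ω)·sinh(ωT) ⇒ p·(1 − cosh) = x(T) − x₀·cosh − (ẋ₀/ω)·sinh
numerator   = 0.0809 − (0.0250)·1.708669 − (0.2878/3.0861)·1.385479 = -0.091022
denominator = 1 − 1.708669 = -0.708669
p = -0.091022 / -0.708669 = 0.1284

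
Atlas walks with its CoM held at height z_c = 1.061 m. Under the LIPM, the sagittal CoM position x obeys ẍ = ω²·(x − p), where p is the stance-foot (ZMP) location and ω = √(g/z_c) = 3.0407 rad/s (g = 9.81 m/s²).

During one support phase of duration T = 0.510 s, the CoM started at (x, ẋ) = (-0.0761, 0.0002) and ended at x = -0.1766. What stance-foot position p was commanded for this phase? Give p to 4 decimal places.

ωT = 3.0407·0.510 = 1.550757; cosh(ωT) = 2.463563, sinh(ωT) = 2.251475
x(T) = p + (x₀−p)·cosh(ωT) + (ẋ₀/ω)·sinh(ωT) ⇒ p·(1 − cosh) = x(T) − x₀·cosh − (ẋ₀/ω)·sinh
numerator   = -0.1766 − (-0.0761)·2.463563 − (0.0002/3.0407)·2.251475 = 0.010729
denominator = 1 − 2.463563 = -1.463563
p = 0.010729 / -1.463563 = -0.0073

p = -0.0073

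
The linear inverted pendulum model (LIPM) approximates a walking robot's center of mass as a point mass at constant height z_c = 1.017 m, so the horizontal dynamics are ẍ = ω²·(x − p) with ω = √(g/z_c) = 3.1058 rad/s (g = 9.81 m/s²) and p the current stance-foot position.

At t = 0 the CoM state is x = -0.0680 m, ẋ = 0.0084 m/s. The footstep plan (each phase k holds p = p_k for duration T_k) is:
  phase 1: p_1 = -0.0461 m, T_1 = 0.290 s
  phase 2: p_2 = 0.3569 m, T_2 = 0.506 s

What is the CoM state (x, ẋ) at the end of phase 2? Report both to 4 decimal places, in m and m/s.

x = -0.7697, ẋ = -3.2327

phase 1: p=-0.0461, T=0.290, ωT=0.900682, cosh=1.433787, sinh=1.027494; start (x,ẋ)=(-0.068000, 0.008400) → end (x,ẋ)=(-0.074721, -0.057843)
phase 2: p=0.3569, T=0.506, ωT=1.571535, cosh=2.510879, sinh=2.303152; start (x,ẋ)=(-0.074721, -0.057843) → end (x,ẋ)=(-0.769742, -3.232679)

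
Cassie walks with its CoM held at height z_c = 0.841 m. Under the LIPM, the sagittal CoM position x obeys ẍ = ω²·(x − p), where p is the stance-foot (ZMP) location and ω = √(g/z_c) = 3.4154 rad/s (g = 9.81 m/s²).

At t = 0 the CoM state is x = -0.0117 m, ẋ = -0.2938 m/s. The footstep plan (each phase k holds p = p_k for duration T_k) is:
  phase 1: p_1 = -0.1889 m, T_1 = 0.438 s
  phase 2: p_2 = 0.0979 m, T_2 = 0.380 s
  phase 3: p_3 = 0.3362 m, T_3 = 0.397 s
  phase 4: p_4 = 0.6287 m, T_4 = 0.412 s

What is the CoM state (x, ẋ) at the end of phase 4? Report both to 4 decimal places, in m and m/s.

phase 1: p=-0.1889, T=0.438, ωT=1.495945, cosh=2.343795, sinh=2.119758; start (x,ẋ)=(-0.011700, -0.293800) → end (x,ẋ)=(0.044074, 0.594290)
phase 2: p=0.0979, T=0.380, ωT=1.297852, cosh=1.967271, sinh=1.694153; start (x,ẋ)=(0.044074, 0.594290) → end (x,ẋ)=(0.286798, 0.857682)
phase 3: p=0.3362, T=0.397, ωT=1.355914, cosh=2.069008, sinh=1.811297; start (x,ẋ)=(0.286798, 0.857682) → end (x,ẋ)=(0.688843, 1.468935)
phase 4: p=0.6287, T=0.412, ωT=1.407145, cosh=2.164559, sinh=1.919718; start (x,ẋ)=(0.688843, 1.468935) → end (x,ẋ)=(1.584538, 3.573932)

x = 1.5845, ẋ = 3.5739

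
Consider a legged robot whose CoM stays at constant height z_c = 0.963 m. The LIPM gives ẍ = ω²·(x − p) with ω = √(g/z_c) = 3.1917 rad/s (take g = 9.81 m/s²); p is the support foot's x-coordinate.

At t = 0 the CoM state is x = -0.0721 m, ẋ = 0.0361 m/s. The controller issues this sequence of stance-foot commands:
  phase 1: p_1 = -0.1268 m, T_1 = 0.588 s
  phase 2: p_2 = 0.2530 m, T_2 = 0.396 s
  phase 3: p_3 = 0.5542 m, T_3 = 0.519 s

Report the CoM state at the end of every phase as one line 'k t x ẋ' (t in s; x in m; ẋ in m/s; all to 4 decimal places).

phase 1: p=-0.1268, T=0.588, ωT=1.876720, cosh=3.342567, sinh=3.189475; start (x,ẋ)=(-0.072100, 0.036100) → end (x,ẋ)=(0.092113, 0.677504)
phase 2: p=0.2530, T=0.396, ωT=1.263913, cosh=1.910895, sinh=1.628349; start (x,ẋ)=(0.092113, 0.677504) → end (x,ẋ)=(0.291213, 0.458479)
phase 3: p=0.5542, T=0.519, ωT=1.656492, cosh=2.715851, sinh=2.525044; start (x,ẋ)=(0.291213, 0.458479) → end (x,ẋ)=(0.202682, -0.874300)

1 0.5880 0.0921 0.6775
2 0.9840 0.2912 0.4585
3 1.5030 0.2027 -0.8743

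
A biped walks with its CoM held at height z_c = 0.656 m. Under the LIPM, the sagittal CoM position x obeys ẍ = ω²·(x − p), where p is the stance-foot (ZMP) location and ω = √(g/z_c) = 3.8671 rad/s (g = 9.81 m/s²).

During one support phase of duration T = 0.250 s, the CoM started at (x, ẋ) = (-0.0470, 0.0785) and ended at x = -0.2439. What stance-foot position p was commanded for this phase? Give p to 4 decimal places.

p = 0.3882

ωT = 3.8671·0.250 = 0.966775; cosh(ωT) = 1.504879, sinh(ωT) = 1.124572
x(T) = p + (x₀−p)·cosh(ωT) + (ẋ₀/ω)·sinh(ωT) ⇒ p·(1 − cosh) = x(T) − x₀·cosh − (ẋ₀/ω)·sinh
numerator   = -0.2439 − (-0.0470)·1.504879 − (0.0785/3.8671)·1.124572 = -0.195999
denominator = 1 − 1.504879 = -0.504879
p = -0.195999 / -0.504879 = 0.3882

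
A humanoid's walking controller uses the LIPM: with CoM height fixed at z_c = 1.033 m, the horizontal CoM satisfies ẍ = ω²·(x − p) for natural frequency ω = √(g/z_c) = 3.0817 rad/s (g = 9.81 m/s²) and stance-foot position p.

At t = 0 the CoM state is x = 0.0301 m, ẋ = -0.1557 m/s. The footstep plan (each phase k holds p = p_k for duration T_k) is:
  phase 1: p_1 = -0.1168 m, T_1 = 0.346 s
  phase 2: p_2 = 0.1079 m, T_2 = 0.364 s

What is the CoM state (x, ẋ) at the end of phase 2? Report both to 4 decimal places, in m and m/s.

phase 1: p=-0.1168, T=0.346, ωT=1.066268, cosh=1.624406, sinh=1.280115; start (x,ẋ)=(0.030100, -0.155700) → end (x,ẋ)=(0.057149, 0.326590)
phase 2: p=0.1079, T=0.364, ωT=1.121739, cosh=1.697950, sinh=1.372238; start (x,ẋ)=(0.057149, 0.326590) → end (x,ẋ)=(0.167153, 0.339915)

x = 0.1672, ẋ = 0.3399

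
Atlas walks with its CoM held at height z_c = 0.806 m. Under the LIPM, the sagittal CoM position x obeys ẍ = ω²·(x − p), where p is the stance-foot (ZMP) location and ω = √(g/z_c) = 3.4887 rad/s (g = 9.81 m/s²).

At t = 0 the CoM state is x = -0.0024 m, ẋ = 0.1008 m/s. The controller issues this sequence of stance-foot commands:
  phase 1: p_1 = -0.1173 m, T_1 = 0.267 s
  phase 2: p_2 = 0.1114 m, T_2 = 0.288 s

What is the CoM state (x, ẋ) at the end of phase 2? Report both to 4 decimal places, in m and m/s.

x = 0.2618, ẋ = 0.7737

phase 1: p=-0.1173, T=0.267, ωT=0.931483, cosh=1.466120, sinh=1.072151; start (x,ẋ)=(-0.002400, 0.100800) → end (x,ẋ)=(0.082135, 0.577558)
phase 2: p=0.1114, T=0.288, ωT=1.004746, cosh=1.548675, sinh=1.182537; start (x,ẋ)=(0.082135, 0.577558) → end (x,ẋ)=(0.261849, 0.773717)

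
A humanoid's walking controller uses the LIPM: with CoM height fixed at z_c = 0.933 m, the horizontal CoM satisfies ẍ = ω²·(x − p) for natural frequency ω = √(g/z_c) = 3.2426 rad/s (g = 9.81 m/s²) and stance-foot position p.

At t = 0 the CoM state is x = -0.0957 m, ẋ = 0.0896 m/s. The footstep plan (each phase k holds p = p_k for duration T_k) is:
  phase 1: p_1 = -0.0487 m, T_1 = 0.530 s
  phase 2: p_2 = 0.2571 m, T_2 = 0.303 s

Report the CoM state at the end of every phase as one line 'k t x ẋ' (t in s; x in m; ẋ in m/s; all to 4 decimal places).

1 0.5300 -0.1094 -0.1534
2 0.8330 -0.3553 -1.5984

phase 1: p=-0.0487, T=0.530, ωT=1.718578, cosh=2.877957, sinh=2.698636; start (x,ẋ)=(-0.095700, 0.089600) → end (x,ẋ)=(-0.109395, -0.153413)
phase 2: p=0.2571, T=0.303, ωT=0.982508, cosh=1.522759, sinh=1.148388; start (x,ẋ)=(-0.109395, -0.153413) → end (x,ẋ)=(-0.355316, -1.598351)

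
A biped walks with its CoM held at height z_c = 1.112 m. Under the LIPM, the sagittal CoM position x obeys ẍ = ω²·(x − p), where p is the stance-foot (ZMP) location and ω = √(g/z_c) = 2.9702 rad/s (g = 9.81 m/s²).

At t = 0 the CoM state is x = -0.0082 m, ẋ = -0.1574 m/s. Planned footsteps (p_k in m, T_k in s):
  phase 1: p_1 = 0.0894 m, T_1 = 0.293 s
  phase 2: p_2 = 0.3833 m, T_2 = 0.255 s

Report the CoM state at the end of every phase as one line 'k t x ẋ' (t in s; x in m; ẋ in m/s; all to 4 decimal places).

phase 1: p=0.0894, T=0.293, ωT=0.870269, cosh=1.403196, sinh=0.984357; start (x,ẋ)=(-0.008200, -0.157400) → end (x,ẋ)=(-0.099716, -0.506220)
phase 2: p=0.3833, T=0.255, ωT=0.757401, cosh=1.300805, sinh=0.831921; start (x,ẋ)=(-0.099716, -0.506220) → end (x,ẋ)=(-0.386796, -1.852012)

1 0.2930 -0.0997 -0.5062
2 0.5480 -0.3868 -1.8520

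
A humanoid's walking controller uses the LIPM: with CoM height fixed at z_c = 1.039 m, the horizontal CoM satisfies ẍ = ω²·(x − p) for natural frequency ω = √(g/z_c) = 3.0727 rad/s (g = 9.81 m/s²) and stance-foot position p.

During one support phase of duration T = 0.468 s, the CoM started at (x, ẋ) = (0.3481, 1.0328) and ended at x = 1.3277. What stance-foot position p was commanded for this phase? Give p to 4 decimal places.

p = 0.0937

ωT = 3.0727·0.468 = 1.438024; cosh(ωT) = 2.224879, sinh(ωT) = 1.987483
x(T) = p + (x₀−p)·cosh(ωT) + (ẋ₀/ω)·sinh(ωT) ⇒ p·(1 − cosh) = x(T) − x₀·cosh − (ẋ₀/ω)·sinh
numerator   = 1.3277 − (0.3481)·2.224879 − (1.0328/3.0727)·1.987483 = -0.114816
denominator = 1 − 2.224879 = -1.224879
p = -0.114816 / -1.224879 = 0.0937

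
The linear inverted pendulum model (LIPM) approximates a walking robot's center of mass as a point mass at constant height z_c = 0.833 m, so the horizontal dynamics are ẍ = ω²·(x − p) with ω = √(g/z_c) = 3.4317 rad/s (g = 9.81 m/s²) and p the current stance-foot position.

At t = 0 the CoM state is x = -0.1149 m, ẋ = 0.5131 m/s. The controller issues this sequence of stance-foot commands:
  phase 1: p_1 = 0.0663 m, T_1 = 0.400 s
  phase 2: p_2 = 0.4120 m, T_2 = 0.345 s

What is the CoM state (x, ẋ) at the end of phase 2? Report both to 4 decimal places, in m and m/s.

phase 1: p=0.0663, T=0.400, ωT=1.372680, cosh=2.099669, sinh=1.846242; start (x,ẋ)=(-0.114900, 0.513100) → end (x,ẋ)=(-0.038114, -0.070698)
phase 2: p=0.4120, T=0.345, ωT=1.183936, cosh=1.786641, sinh=1.480569; start (x,ẋ)=(-0.038114, -0.070698) → end (x,ẋ)=(-0.422694, -2.413282)

x = -0.4227, ẋ = -2.4133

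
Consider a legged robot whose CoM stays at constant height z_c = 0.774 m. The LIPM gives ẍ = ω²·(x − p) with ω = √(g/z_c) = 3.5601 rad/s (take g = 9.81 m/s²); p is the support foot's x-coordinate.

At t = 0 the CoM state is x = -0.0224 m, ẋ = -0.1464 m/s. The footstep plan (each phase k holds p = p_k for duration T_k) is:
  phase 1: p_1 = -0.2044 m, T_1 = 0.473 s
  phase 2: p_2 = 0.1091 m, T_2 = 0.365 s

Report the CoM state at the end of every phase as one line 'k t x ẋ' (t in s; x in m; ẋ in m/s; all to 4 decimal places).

phase 1: p=-0.2044, T=0.473, ωT=1.683927, cosh=2.786157, sinh=2.600513; start (x,ẋ)=(-0.022400, -0.146400) → end (x,ẋ)=(0.195741, 1.277078)
phase 2: p=0.1091, T=0.365, ωT=1.299436, cosh=1.969958, sinh=1.697272; start (x,ẋ)=(0.195741, 1.277078) → end (x,ẋ)=(0.888624, 3.039315)

1 0.4730 0.1957 1.2771
2 0.8380 0.8886 3.0393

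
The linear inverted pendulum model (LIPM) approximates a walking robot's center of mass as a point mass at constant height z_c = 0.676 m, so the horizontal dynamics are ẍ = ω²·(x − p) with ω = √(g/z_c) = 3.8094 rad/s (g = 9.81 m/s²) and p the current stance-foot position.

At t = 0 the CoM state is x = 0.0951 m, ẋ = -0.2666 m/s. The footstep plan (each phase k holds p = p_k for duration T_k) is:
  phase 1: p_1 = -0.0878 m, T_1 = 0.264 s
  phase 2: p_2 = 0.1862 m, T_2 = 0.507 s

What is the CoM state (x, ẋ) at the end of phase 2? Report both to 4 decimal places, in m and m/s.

phase 1: p=-0.0878, T=0.264, ωT=1.005682, cosh=1.549783, sinh=1.183987; start (x,ẋ)=(0.095100, -0.266600) → end (x,ẋ)=(0.112794, 0.411758)
phase 2: p=0.1862, T=0.507, ωT=1.931366, cosh=3.521938, sinh=3.376988; start (x,ẋ)=(0.112794, 0.411758) → end (x,ẋ)=(0.292688, 0.505873)

x = 0.2927, ẋ = 0.5059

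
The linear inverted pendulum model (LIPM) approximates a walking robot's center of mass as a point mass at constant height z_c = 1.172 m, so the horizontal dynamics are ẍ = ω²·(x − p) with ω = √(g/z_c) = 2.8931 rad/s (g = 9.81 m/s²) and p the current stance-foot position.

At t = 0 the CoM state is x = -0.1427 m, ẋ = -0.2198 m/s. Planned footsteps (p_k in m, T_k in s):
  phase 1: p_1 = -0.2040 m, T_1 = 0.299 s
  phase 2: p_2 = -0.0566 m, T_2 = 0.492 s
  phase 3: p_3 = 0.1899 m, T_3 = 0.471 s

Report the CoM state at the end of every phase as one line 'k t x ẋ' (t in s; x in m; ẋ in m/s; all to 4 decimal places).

phase 1: p=-0.2040, T=0.299, ωT=0.865037, cosh=1.398065, sinh=0.977029; start (x,ẋ)=(-0.142700, -0.219800) → end (x,ẋ)=(-0.192527, -0.134021)
phase 2: p=-0.0566, T=0.492, ωT=1.423405, cosh=2.196062, sinh=1.955170; start (x,ẋ)=(-0.192527, -0.134021) → end (x,ẋ)=(-0.445677, -1.063193)
phase 3: p=0.1899, T=0.471, ωT=1.362650, cosh=2.081257, sinh=1.825275; start (x,ẋ)=(-0.445677, -1.063193) → end (x,ẋ)=(-1.803674, -5.569071)

1 0.2990 -0.1925 -0.1340
2 0.7910 -0.4457 -1.0632
3 1.2620 -1.8037 -5.5691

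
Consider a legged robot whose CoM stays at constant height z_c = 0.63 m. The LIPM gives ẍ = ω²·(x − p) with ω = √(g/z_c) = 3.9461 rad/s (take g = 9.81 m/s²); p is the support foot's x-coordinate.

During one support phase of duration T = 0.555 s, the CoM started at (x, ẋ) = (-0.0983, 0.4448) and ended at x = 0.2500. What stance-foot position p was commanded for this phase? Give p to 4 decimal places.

p = -0.0560

ωT = 3.9461·0.555 = 2.190086; cosh(ωT) = 4.523942, sinh(ωT) = 4.412035
x(T) = p + (x₀−p)·cosh(ωT) + (ẋ₀/ω)·sinh(ωT) ⇒ p·(1 − cosh) = x(T) − x₀·cosh − (ẋ₀/ω)·sinh
numerator   = 0.2500 − (-0.0983)·4.523942 − (0.4448/3.9461)·4.412035 = 0.197384
denominator = 1 − 4.523942 = -3.523942
p = 0.197384 / -3.523942 = -0.0560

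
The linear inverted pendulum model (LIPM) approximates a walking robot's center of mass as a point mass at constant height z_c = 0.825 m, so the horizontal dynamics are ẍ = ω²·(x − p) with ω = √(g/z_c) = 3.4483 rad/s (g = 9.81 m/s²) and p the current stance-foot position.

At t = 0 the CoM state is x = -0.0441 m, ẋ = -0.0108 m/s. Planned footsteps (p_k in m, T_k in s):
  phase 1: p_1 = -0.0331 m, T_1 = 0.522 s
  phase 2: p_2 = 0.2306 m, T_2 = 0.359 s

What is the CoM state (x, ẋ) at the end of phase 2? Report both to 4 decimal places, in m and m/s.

phase 1: p=-0.0331, T=0.522, ωT=1.800013, cosh=3.107510, sinh=2.942213; start (x,ẋ)=(-0.044100, -0.010800) → end (x,ẋ)=(-0.076498, -0.145163)
phase 2: p=0.2306, T=0.359, ωT=1.237940, cosh=1.869241, sinh=1.579260; start (x,ẋ)=(-0.076498, -0.145163) → end (x,ẋ)=(-0.409922, -1.943725)

x = -0.4099, ẋ = -1.9437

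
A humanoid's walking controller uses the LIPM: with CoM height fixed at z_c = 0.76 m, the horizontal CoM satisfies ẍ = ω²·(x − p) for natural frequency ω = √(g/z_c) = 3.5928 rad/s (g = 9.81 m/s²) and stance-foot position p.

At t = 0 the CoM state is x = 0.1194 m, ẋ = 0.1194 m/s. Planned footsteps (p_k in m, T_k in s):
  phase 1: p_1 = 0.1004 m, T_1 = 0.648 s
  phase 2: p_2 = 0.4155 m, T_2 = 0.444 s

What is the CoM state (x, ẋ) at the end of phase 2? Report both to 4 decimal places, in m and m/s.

phase 1: p=0.1004, T=0.648, ωT=2.328134, cosh=5.178131, sinh=5.080654; start (x,ẋ)=(0.119400, 0.119400) → end (x,ẋ)=(0.367631, 0.965091)
phase 2: p=0.4155, T=0.444, ωT=1.595203, cosh=2.566099, sinh=2.363232; start (x,ẋ)=(0.367631, 0.965091) → end (x,ẋ)=(0.927469, 2.070076)

x = 0.9275, ẋ = 2.0701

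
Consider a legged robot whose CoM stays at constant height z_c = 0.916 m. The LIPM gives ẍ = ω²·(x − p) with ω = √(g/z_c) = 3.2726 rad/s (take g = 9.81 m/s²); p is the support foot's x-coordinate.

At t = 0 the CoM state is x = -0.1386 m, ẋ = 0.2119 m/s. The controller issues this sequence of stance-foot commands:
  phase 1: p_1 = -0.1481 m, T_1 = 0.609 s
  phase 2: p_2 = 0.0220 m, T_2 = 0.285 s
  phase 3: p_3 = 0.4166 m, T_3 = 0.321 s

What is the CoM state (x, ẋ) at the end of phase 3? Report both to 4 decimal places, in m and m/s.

x = 1.1326, ẋ = 2.8748

phase 1: p=-0.1481, T=0.609, ωT=1.993013, cosh=3.736948, sinh=3.600664; start (x,ẋ)=(-0.138600, 0.211900) → end (x,ẋ)=(0.120543, 0.903803)
phase 2: p=0.0220, T=0.285, ωT=0.932691, cosh=1.467416, sinh=1.073923; start (x,ẋ)=(0.120543, 0.903803) → end (x,ẋ)=(0.463192, 1.672586)
phase 3: p=0.4166, T=0.321, ωT=1.050505, cosh=1.604427, sinh=1.254666; start (x,ẋ)=(0.463192, 1.672586) → end (x,ẋ)=(1.132598, 2.874850)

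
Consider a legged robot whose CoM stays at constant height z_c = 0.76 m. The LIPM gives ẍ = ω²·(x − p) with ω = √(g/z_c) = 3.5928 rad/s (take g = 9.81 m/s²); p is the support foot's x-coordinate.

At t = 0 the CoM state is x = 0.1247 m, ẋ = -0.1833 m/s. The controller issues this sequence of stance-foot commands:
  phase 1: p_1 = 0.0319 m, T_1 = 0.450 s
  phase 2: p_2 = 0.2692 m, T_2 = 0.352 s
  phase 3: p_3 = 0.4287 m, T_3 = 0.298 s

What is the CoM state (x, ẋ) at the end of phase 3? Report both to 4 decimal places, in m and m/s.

phase 1: p=0.0319, T=0.450, ωT=1.616760, cosh=2.617643, sinh=2.419102; start (x,ẋ)=(0.124700, -0.183300) → end (x,ẋ)=(0.151398, 0.326743)
phase 2: p=0.2692, T=0.352, ωT=1.264666, cosh=1.912121, sinh=1.629787; start (x,ẋ)=(0.151398, 0.326743) → end (x,ẋ)=(0.192167, -0.065018)
phase 3: p=0.4287, T=0.298, ωT=1.070654, cosh=1.630036, sinh=1.287252; start (x,ẋ)=(0.192167, -0.065018) → end (x,ẋ)=(0.019848, -1.199908)

x = 0.0198, ẋ = -1.1999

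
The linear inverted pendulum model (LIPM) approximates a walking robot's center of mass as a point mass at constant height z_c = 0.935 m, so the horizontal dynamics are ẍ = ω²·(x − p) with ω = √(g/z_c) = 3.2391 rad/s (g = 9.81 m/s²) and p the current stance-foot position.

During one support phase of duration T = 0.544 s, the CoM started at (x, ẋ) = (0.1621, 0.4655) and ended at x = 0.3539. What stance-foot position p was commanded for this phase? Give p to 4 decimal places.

p = 0.2694

ωT = 3.2391·0.544 = 1.762070; cosh(ωT) = 2.998086, sinh(ωT) = 2.826397
x(T) = p + (x₀−p)·cosh(ωT) + (ẋ₀/ω)·sinh(ωT) ⇒ p·(1 − cosh) = x(T) − x₀·cosh − (ẋ₀/ω)·sinh
numerator   = 0.3539 − (0.1621)·2.998086 − (0.4655/3.2391)·2.826397 = -0.538279
denominator = 1 − 2.998086 = -1.998086
p = -0.538279 / -1.998086 = 0.2694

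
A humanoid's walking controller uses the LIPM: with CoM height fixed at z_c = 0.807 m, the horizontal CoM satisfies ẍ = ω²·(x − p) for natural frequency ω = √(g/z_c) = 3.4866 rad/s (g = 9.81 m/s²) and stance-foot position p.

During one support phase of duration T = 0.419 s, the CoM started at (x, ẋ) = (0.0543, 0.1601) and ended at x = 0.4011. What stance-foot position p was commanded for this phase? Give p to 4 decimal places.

p = -0.1449

ωT = 3.4866·0.419 = 1.460885; cosh(ωT) = 2.270902, sinh(ωT) = 2.038871
x(T) = p + (x₀−p)·cosh(ωT) + (ẋ₀/ω)·sinh(ωT) ⇒ p·(1 − cosh) = x(T) − x₀·cosh − (ẋ₀/ω)·sinh
numerator   = 0.4011 − (0.0543)·2.270902 − (0.1601/3.4866)·2.038871 = 0.184168
denominator = 1 − 2.270902 = -1.270902
p = 0.184168 / -1.270902 = -0.1449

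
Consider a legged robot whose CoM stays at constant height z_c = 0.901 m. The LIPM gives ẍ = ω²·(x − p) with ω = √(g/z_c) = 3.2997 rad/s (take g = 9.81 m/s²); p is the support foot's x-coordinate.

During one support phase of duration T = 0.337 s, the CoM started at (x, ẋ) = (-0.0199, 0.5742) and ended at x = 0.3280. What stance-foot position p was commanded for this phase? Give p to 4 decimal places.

p = -0.1834

ωT = 3.2997·0.337 = 1.111999; cosh(ωT) = 1.684665, sinh(ωT) = 1.355764
x(T) = p + (x₀−p)·cosh(ωT) + (ẋ₀/ω)·sinh(ωT) ⇒ p·(1 − cosh) = x(T) − x₀·cosh − (ẋ₀/ω)·sinh
numerator   = 0.3280 − (-0.0199)·1.684665 − (0.5742/3.2997)·1.355764 = 0.125600
denominator = 1 − 1.684665 = -0.684665
p = 0.125600 / -0.684665 = -0.1834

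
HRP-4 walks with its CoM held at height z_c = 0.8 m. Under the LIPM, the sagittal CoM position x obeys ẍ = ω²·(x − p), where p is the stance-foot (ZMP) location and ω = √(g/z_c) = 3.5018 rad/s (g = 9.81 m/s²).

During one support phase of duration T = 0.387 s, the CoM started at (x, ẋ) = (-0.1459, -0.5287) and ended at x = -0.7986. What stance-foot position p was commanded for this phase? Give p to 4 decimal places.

p = 0.2095

ωT = 3.5018·0.387 = 1.355197; cosh(ωT) = 2.067710, sinh(ωT) = 1.809813
x(T) = p + (x₀−p)·cosh(ωT) + (ẋ₀/ω)·sinh(ωT) ⇒ p·(1 − cosh) = x(T) − x₀·cosh − (ẋ₀/ω)·sinh
numerator   = -0.7986 − (-0.1459)·2.067710 − (-0.5287/3.5018)·1.809813 = -0.223676
denominator = 1 − 2.067710 = -1.067710
p = -0.223676 / -1.067710 = 0.2095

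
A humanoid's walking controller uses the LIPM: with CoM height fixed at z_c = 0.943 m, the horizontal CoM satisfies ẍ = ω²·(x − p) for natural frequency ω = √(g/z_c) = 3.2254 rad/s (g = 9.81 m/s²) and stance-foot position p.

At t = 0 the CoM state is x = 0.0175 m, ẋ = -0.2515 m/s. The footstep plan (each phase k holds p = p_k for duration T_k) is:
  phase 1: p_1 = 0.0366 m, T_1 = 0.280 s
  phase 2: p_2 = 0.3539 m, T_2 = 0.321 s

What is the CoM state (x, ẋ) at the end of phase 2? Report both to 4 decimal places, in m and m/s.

x = -0.4822, ẋ = -2.3607

phase 1: p=0.0366, T=0.280, ωT=0.903112, cosh=1.436288, sinh=1.030981; start (x,ẋ)=(0.017500, -0.251500) → end (x,ẋ)=(-0.071224, -0.424740)
phase 2: p=0.3539, T=0.321, ωT=1.035353, cosh=1.585601, sinh=1.230500; start (x,ẋ)=(-0.071224, -0.424740) → end (x,ẋ)=(-0.482216, -2.360723)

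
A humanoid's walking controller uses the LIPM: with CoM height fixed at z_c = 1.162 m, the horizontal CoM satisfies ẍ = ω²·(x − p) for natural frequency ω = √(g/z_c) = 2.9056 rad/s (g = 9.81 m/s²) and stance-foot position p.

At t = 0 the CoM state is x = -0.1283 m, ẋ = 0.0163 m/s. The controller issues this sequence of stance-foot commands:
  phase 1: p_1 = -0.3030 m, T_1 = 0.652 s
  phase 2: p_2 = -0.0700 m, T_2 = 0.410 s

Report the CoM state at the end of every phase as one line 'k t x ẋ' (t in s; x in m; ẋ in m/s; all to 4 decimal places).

phase 1: p=-0.3030, T=0.652, ωT=1.894451, cosh=3.399650, sinh=3.249249; start (x,ẋ)=(-0.128300, 0.016300) → end (x,ẋ)=(0.309147, 1.704760)
phase 2: p=-0.0700, T=0.410, ωT=1.191296, cosh=1.797586, sinh=1.493758; start (x,ẋ)=(0.309147, 1.704760) → end (x,ẋ)=(1.487959, 4.710049)

1 0.6520 0.3091 1.7048
2 1.0620 1.4880 4.7100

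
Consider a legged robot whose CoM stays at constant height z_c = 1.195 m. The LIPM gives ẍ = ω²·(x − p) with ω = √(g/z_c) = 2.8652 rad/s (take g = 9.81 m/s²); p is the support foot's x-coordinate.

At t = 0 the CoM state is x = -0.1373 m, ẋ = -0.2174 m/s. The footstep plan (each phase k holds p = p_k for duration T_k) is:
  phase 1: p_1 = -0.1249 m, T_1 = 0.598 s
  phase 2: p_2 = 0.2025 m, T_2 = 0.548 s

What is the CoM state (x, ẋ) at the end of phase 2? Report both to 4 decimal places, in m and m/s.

x = -1.7944, ẋ = -5.5333

phase 1: p=-0.1249, T=0.598, ωT=1.713390, cosh=2.863994, sinh=2.683740; start (x,ẋ)=(-0.137300, -0.217400) → end (x,ẋ)=(-0.364045, -0.717982)
phase 2: p=0.2025, T=0.548, ωT=1.570130, cosh=2.507645, sinh=2.299626; start (x,ẋ)=(-0.364045, -0.717982) → end (x,ẋ)=(-1.794450, -5.533346)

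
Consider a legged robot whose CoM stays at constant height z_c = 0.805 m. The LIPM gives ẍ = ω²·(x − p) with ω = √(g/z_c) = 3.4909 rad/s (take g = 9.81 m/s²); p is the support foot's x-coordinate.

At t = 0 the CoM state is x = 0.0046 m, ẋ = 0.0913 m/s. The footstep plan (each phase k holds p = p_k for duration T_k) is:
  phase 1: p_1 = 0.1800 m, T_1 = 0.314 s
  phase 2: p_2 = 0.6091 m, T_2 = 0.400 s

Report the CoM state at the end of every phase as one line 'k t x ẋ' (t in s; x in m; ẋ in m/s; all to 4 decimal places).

1 0.3140 -0.0770 -0.6620
2 0.7140 -1.2215 -5.9616

phase 1: p=0.1800, T=0.314, ωT=1.096143, cosh=1.663379, sinh=1.329221; start (x,ẋ)=(0.004600, 0.091300) → end (x,ẋ)=(-0.076993, -0.662021)
phase 2: p=0.6091, T=0.400, ωT=1.396360, cosh=2.143981, sinh=1.896485; start (x,ẋ)=(-0.076993, -0.662021) → end (x,ẋ)=(-1.221522, -5.961594)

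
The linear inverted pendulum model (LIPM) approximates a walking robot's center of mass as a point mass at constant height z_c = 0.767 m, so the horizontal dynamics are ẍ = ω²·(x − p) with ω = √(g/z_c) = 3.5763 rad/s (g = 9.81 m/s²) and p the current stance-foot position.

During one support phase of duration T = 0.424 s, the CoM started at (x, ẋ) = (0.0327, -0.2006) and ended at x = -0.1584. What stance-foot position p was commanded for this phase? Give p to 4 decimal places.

p = 0.0828

ωT = 3.5763·0.424 = 1.516351; cosh(ωT) = 2.387542, sinh(ωT) = 2.168031
x(T) = p + (x₀−p)·cosh(ωT) + (ẋ₀/ω)·sinh(ωT) ⇒ p·(1 − cosh) = x(T) − x₀·cosh − (ẋ₀/ω)·sinh
numerator   = -0.1584 − (0.0327)·2.387542 − (-0.2006/3.5763)·2.168031 = -0.114865
denominator = 1 − 2.387542 = -1.387542
p = -0.114865 / -1.387542 = 0.0828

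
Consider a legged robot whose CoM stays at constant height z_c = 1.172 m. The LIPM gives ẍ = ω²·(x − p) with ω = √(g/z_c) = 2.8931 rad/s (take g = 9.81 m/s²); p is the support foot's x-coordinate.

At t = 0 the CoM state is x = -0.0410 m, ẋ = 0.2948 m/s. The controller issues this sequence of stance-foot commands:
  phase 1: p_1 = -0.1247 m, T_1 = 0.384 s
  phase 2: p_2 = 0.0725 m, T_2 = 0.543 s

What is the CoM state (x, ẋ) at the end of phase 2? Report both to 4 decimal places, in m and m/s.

phase 1: p=-0.1247, T=0.384, ωT=1.110950, cosh=1.683245, sinh=1.353999; start (x,ẋ)=(-0.041000, 0.294800) → end (x,ẋ)=(0.154157, 0.824095)
phase 2: p=0.0725, T=0.543, ωT=1.570953, cosh=2.509540, sinh=2.301693; start (x,ẋ)=(0.154157, 0.824095) → end (x,ẋ)=(0.933054, 2.611854)

x = 0.9331, ẋ = 2.6119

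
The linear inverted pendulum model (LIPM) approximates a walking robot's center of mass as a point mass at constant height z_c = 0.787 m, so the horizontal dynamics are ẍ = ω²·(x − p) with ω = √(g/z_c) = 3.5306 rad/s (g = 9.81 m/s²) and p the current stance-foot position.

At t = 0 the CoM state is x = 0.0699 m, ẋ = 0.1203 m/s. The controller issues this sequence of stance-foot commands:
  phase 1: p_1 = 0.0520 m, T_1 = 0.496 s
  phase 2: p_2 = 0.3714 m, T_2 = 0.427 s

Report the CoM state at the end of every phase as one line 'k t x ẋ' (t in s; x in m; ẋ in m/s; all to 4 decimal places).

1 0.4960 0.2003 0.5336
2 0.9230 0.2907 -0.0332

phase 1: p=0.0520, T=0.496, ωT=1.751178, cosh=2.967476, sinh=2.793907; start (x,ẋ)=(0.069900, 0.120300) → end (x,ẋ)=(0.200316, 0.533556)
phase 2: p=0.3714, T=0.427, ωT=1.507566, cosh=2.368588, sinh=2.147139; start (x,ẋ)=(0.200316, 0.533556) → end (x,ẋ)=(0.290656, -0.033160)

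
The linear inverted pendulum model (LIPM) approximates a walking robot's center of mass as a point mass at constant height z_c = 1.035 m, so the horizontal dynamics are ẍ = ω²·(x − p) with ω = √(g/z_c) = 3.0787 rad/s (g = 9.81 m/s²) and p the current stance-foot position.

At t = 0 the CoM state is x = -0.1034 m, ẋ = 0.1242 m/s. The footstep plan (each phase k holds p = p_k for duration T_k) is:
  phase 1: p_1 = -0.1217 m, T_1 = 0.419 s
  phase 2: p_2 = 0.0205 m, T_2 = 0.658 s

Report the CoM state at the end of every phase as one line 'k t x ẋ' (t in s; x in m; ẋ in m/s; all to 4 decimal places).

1 0.4190 -0.0182 0.3373
2 1.0770 0.2792 0.8568

phase 1: p=-0.1217, T=0.419, ωT=1.289975, cosh=1.953987, sinh=1.678710; start (x,ẋ)=(-0.103400, 0.124200) → end (x,ẋ)=(-0.018220, 0.337264)
phase 2: p=0.0205, T=0.658, ωT=2.025785, cosh=3.856974, sinh=3.725084; start (x,ẋ)=(-0.018220, 0.337264) → end (x,ẋ)=(0.279232, 0.856761)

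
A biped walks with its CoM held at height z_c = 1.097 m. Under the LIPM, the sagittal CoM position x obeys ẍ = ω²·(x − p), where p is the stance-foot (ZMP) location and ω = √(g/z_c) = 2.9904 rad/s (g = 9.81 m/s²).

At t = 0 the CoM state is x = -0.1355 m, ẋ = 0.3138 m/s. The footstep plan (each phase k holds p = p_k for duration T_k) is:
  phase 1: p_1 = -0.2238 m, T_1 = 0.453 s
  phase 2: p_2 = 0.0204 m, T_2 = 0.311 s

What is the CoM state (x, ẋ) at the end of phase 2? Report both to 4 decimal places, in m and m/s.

x = 0.6109, ẋ = 2.0591

phase 1: p=-0.2238, T=0.453, ωT=1.354651, cosh=2.066723, sinh=1.808686; start (x,ẋ)=(-0.135500, 0.313800) → end (x,ẋ)=(0.148488, 1.126125)
phase 2: p=0.0204, T=0.311, ωT=0.930014, cosh=1.464547, sinh=1.069999; start (x,ẋ)=(0.148488, 1.126125) → end (x,ẋ)=(0.610931, 2.059108)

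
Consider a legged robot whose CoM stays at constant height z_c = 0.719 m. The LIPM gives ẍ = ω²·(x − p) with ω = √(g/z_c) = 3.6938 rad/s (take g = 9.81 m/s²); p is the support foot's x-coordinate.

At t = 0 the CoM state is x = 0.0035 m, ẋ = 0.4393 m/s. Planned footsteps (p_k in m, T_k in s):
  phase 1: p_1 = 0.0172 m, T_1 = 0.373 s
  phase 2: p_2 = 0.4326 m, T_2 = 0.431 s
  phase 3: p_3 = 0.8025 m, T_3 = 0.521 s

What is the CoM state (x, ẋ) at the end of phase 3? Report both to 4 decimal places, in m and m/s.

x = -0.4655, ẋ = -4.4351

phase 1: p=0.0172, T=0.373, ωT=1.377787, cosh=2.109126, sinh=1.856990; start (x,ẋ)=(0.003500, 0.439300) → end (x,ẋ)=(0.209155, 0.832566)
phase 2: p=0.4326, T=0.431, ωT=1.592028, cosh=2.558608, sinh=2.355095; start (x,ẋ)=(0.209155, 0.832566) → end (x,ẋ)=(0.391720, 0.186406)
phase 3: p=0.8025, T=0.521, ωT=1.924470, cosh=3.498734, sinh=3.352781; start (x,ẋ)=(0.391720, 0.186406) → end (x,ẋ)=(-0.465514, -4.435123)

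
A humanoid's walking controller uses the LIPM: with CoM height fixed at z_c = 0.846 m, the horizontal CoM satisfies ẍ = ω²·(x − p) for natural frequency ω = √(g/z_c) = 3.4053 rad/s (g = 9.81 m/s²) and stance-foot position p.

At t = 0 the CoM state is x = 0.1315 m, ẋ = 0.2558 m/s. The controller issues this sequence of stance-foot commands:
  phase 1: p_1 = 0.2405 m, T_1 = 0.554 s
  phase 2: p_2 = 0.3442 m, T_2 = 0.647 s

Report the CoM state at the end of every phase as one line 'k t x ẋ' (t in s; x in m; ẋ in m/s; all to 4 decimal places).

1 0.5540 0.1148 -0.3330
2 1.2010 -1.1443 -5.0194

phase 1: p=0.2405, T=0.554, ωT=1.886536, cosh=3.374038, sinh=3.222442; start (x,ẋ)=(0.131500, 0.255800) → end (x,ẋ)=(0.114794, -0.333020)
phase 2: p=0.3442, T=0.647, ωT=2.203229, cosh=4.582325, sinh=4.471879; start (x,ẋ)=(0.114794, -0.333020) → end (x,ẋ)=(-1.144339, -5.019421)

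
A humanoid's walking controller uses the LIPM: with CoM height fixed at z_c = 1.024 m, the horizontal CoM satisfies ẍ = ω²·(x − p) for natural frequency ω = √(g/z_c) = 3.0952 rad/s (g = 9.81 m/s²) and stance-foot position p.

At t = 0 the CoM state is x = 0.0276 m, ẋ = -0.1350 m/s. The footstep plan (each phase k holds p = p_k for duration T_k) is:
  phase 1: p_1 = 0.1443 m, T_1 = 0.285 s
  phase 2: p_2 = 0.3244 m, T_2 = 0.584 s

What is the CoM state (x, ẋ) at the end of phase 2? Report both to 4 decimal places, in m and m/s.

phase 1: p=0.1443, T=0.285, ωT=0.882132, cosh=1.414972, sinh=1.001073; start (x,ẋ)=(0.027600, -0.135000) → end (x,ẋ)=(-0.064490, -0.552619)
phase 2: p=0.3244, T=0.584, ωT=1.807597, cosh=3.129914, sinh=2.965866; start (x,ẋ)=(-0.064490, -0.552619) → end (x,ẋ)=(-1.422320, -5.299639)

x = -1.4223, ẋ = -5.2996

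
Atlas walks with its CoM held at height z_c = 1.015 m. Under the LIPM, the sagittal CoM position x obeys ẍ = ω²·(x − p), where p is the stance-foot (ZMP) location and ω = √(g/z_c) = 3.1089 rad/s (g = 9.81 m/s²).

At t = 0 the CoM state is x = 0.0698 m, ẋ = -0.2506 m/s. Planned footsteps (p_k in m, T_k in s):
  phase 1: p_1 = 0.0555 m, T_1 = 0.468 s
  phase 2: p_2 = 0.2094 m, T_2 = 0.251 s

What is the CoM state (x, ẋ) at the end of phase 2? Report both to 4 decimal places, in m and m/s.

x = -0.2987, ẋ = -1.3918

phase 1: p=0.0555, T=0.468, ωT=1.454965, cosh=2.258871, sinh=2.025463; start (x,ẋ)=(0.069800, -0.250600) → end (x,ẋ)=(-0.075465, -0.476027)
phase 2: p=0.2094, T=0.251, ωT=0.780334, cosh=1.320227, sinh=0.861974; start (x,ẋ)=(-0.075465, -0.476027) → end (x,ẋ)=(-0.298670, -1.391842)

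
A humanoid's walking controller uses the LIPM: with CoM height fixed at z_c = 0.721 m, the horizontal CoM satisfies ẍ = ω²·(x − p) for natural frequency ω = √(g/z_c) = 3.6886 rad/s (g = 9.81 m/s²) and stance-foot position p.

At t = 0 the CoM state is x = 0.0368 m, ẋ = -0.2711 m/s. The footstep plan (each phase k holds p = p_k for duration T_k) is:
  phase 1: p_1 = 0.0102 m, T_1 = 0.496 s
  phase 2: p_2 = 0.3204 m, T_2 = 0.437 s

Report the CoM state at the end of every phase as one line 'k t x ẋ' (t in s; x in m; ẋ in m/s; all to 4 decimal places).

phase 1: p=0.0102, T=0.496, ωT=1.829546, cosh=3.195771, sinh=3.035284; start (x,ẋ)=(0.036800, -0.271100) → end (x,ẋ)=(-0.127876, -0.568561)
phase 2: p=0.3204, T=0.437, ωT=1.611918, cosh=2.605961, sinh=2.406456; start (x,ẋ)=(-0.127876, -0.568561) → end (x,ẋ)=(-1.218721, -5.460749)

1 0.4960 -0.1279 -0.5686
2 0.9330 -1.2187 -5.4607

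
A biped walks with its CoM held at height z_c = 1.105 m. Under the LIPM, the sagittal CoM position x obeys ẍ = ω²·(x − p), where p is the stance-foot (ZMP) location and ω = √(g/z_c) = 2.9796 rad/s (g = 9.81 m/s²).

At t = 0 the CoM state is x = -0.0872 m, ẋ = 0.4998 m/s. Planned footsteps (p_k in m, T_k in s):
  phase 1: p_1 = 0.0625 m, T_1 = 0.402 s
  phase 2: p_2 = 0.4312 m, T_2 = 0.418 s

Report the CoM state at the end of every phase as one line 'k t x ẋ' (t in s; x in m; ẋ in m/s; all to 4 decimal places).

1 0.4020 0.0445 0.2318
2 0.8200 -0.1724 -1.4000

phase 1: p=0.0625, T=0.402, ωT=1.197799, cosh=1.807338, sinh=1.505480; start (x,ẋ)=(-0.087200, 0.499800) → end (x,ẋ)=(0.044472, 0.231794)
phase 2: p=0.4312, T=0.418, ωT=1.245473, cosh=1.881191, sinh=1.593386; start (x,ẋ)=(0.044472, 0.231794) → end (x,ẋ)=(-0.172354, -1.400003)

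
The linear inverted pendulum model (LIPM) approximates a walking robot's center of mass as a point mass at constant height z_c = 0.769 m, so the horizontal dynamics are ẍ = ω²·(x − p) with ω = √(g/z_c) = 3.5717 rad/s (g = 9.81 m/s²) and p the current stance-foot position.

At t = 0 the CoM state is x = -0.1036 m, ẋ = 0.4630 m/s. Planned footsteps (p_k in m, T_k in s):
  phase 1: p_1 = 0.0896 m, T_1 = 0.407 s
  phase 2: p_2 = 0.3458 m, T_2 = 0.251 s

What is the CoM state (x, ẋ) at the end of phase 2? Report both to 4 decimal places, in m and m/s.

phase 1: p=0.0896, T=0.407, ωT=1.453682, cosh=2.256274, sinh=2.022566; start (x,ẋ)=(-0.103600, 0.463000) → end (x,ẋ)=(-0.084127, -0.351022)
phase 2: p=0.3458, T=0.251, ωT=0.896497, cosh=1.429499, sinh=1.021502; start (x,ẋ)=(-0.084127, -0.351022) → end (x,ẋ)=(-0.369171, -2.070373)

x = -0.3692, ẋ = -2.0704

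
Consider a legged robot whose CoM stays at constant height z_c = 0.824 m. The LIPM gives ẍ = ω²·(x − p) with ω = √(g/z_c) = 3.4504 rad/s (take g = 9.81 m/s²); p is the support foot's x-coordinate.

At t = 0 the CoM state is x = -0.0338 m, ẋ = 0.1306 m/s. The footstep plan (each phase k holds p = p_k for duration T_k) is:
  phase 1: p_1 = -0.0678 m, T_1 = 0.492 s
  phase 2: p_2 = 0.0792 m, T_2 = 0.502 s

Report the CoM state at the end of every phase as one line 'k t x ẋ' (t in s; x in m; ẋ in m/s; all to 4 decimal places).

phase 1: p=-0.0678, T=0.492, ωT=1.697597, cosh=2.821966, sinh=2.638843; start (x,ẋ)=(-0.033800, 0.130600) → end (x,ẋ)=(0.128029, 0.678121)
phase 2: p=0.0792, T=0.502, ωT=1.732101, cosh=2.914714, sinh=2.737802; start (x,ẋ)=(0.128029, 0.678121) → end (x,ẋ)=(0.759593, 2.437791)

1 0.4920 0.1280 0.6781
2 0.9940 0.7596 2.4378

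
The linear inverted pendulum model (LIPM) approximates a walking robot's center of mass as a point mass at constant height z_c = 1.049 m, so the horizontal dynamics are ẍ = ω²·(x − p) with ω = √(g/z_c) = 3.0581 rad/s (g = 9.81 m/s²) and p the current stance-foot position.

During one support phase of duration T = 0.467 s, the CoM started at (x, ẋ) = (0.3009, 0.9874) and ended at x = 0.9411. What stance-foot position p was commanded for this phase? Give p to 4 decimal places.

p = 0.2963

ωT = 3.0581·0.467 = 1.428133; cosh(ωT) = 2.205330, sinh(ωT) = 1.965574
x(T) = p + (x₀−p)·cosh(ωT) + (ẋ₀/ω)·sinh(ωT) ⇒ p·(1 − cosh) = x(T) − x₀·cosh − (ẋ₀/ω)·sinh
numerator   = 0.9411 − (0.3009)·2.205330 − (0.9874/3.0581)·1.965574 = -0.357129
denominator = 1 − 2.205330 = -1.205330
p = -0.357129 / -1.205330 = 0.2963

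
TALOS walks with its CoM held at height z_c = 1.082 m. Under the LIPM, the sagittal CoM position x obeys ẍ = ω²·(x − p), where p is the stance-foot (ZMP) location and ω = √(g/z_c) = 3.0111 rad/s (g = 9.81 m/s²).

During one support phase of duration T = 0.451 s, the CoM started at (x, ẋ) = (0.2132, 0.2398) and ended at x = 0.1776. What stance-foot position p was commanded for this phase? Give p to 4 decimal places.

ωT = 3.0111·0.451 = 1.358006; cosh(ωT) = 2.072803, sinh(ωT) = 1.815630
x(T) = p + (x₀−p)·cosh(ωT) + (ẋ₀/ω)·sinh(ωT) ⇒ p·(1 − cosh) = x(T) − x₀·cosh − (ẋ₀/ω)·sinh
numerator   = 0.1776 − (0.2132)·2.072803 − (0.2398/3.0111)·1.815630 = -0.408916
denominator = 1 − 2.072803 = -1.072803
p = -0.408916 / -1.072803 = 0.3812

p = 0.3812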